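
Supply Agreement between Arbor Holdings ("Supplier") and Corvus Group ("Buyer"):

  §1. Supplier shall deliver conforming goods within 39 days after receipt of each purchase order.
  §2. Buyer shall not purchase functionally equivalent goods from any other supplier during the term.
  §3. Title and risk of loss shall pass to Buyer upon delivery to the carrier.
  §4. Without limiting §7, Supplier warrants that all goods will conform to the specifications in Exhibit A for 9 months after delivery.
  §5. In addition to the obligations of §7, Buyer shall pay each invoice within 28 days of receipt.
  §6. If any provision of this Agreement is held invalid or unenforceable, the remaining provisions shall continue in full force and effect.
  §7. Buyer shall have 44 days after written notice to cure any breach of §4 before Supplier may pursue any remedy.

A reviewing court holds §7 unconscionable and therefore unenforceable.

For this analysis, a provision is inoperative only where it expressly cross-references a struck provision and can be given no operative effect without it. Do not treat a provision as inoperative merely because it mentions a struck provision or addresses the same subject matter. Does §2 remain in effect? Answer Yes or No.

§7 is struck. Although §5 refers to §7, its operative terms do not depend on §7, so it remains in effect. §4 mentions §7 but its own obligation stands independently of §7, so §4 is not affected. Nothing else in the Agreement is defined by reference to §7. Under the severability clause in §6, the remaining provisions continue in force. The provisions still in force are §1, §2, §3, §4, §5, and §6. §2 is among the surviving provisions, so the answer is yes.

Yes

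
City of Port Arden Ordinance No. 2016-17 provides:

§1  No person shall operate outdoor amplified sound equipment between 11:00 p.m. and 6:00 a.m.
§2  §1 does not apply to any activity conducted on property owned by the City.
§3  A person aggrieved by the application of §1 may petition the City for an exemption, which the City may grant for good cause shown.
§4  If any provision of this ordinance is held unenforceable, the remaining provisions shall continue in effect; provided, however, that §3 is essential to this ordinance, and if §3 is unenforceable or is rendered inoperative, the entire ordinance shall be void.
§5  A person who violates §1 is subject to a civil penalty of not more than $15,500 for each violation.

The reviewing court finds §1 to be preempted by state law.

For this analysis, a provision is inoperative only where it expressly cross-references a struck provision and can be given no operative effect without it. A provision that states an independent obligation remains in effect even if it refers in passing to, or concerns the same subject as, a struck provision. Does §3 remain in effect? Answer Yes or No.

§1 is struck. §2 has no operative effect of its own apart from §1 and is therefore inoperative. §3 merely fixes the exemption procedure for §1; with §1 gone it has nothing to operate on and falls away. §5 merely fixes the civil penalty for violating §1; with §1 gone it has nothing to operate on and falls away. §4 makes §3 an essential term, and §3 has been rendered inoperative by the cascade; under §4, the entire ordinance is therefore void. No provision of the ordinance survives. §3 is among the inoperative provisions, so the answer is no.

No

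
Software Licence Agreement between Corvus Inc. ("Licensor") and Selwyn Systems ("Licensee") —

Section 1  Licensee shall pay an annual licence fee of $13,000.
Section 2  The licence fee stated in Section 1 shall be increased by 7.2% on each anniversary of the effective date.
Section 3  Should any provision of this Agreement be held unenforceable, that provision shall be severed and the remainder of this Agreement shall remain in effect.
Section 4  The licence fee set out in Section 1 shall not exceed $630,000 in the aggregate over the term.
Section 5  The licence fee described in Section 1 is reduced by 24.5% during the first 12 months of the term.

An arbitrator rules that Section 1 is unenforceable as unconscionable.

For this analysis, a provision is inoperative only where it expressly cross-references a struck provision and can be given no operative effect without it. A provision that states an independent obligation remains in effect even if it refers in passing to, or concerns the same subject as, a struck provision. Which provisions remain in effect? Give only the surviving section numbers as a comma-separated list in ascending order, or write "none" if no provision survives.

Section 1 is struck. Section 2 operates only by reference to Section 1, so it falls with Section 1. Section 4 operates only by reference to Section 1, so it falls with Section 1. Section 5 does nothing except set the introductory reduction to the licence fee by reference to Section 1; with Section 1 gone it has no independent effect and is inoperative. Under the severability clause in Section 3, the remaining provisions continue in force. Only Section 3 remains in effect.

3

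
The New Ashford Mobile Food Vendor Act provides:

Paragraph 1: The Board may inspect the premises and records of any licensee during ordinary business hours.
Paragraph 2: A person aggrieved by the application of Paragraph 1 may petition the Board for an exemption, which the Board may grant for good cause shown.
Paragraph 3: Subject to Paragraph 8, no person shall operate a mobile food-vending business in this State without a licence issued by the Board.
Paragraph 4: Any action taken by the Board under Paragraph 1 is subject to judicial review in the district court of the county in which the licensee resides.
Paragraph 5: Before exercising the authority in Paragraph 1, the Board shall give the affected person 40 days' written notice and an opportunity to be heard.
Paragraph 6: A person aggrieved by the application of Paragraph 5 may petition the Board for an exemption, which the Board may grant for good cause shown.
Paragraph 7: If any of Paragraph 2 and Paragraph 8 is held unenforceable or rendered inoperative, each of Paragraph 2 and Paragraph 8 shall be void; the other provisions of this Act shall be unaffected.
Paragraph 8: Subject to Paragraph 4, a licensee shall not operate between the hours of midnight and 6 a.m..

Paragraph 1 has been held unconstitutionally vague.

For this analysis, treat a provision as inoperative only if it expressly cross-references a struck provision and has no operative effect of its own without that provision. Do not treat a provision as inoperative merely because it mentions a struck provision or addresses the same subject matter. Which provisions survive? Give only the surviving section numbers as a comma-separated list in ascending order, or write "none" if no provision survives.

Paragraph 1 is struck. Paragraph 2 has no operative effect of its own apart from Paragraph 1 and is therefore inoperative. Paragraph 4 has no operative effect of its own apart from Paragraph 1 and is therefore inoperative. The only function of Paragraph 5 is the notice-and-hearing requirement for Paragraph 1, so it cannot stand once Paragraph 1 is removed. Paragraph 6 merely fixes the exemption procedure for Paragraph 5; with Paragraph 5 gone it has nothing to operate on and falls away. Paragraph 3 mentions Paragraph 8 but its own obligation stands independently of Paragraph 8, so Paragraph 3 is not affected. Paragraph 7 declares Paragraph 2 and Paragraph 8 mutually dependent; since one of them has fallen, all of them are of no effect. That brings down Paragraph 8 as well. The remainder continues in force under Paragraph 7. The provisions still in force are Paragraph 3 and Paragraph 7.

3, 7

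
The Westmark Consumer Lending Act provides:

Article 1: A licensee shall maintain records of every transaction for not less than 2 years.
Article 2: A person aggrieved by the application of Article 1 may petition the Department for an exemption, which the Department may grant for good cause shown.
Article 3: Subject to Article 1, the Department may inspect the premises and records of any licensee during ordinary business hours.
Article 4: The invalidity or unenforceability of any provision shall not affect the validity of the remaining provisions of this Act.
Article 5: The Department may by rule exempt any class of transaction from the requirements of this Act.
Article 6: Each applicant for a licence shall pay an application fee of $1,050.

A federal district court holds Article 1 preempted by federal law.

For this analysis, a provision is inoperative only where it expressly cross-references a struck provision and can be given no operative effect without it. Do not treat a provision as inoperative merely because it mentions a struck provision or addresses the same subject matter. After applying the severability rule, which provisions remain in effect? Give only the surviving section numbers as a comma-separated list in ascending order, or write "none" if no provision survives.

Article 1 is struck. Article 2 has no operative effect of its own apart from Article 1 and is therefore inoperative. Article 3 mentions Article 1 but its own obligation stands independently of Article 1, so Article 3 is not affected. Article 4 is a severability clause and preserves every provision that can still be given independent effect. The provisions still in force are Article 3, Article 4, Article 5, and Article 6.

3, 4, 5, 6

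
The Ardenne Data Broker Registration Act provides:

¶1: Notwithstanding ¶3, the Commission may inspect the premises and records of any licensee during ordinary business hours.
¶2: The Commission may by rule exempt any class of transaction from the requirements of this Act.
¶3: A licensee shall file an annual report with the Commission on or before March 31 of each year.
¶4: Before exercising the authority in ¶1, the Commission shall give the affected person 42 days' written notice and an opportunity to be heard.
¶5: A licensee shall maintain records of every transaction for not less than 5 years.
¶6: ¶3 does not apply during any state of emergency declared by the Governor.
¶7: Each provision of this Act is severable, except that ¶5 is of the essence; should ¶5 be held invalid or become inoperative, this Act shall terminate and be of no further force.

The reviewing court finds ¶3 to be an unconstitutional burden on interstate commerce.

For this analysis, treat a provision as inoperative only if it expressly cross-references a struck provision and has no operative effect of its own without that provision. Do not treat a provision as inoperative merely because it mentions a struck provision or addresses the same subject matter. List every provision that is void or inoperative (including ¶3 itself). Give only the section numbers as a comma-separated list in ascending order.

3, 6

¶3 is struck. The only function of ¶6 is the emergency suspension of ¶3, so it cannot stand once ¶3 is removed. Although ¶1 refers to ¶3, its operative terms do not depend on ¶3, so it remains in effect. ¶7 makes ¶5 an essential term, but ¶5 is unaffected, so the severability proviso in ¶7 preserves the remaining provisions. That leaves ¶1, ¶2, ¶4, ¶5, and ¶7 in effect.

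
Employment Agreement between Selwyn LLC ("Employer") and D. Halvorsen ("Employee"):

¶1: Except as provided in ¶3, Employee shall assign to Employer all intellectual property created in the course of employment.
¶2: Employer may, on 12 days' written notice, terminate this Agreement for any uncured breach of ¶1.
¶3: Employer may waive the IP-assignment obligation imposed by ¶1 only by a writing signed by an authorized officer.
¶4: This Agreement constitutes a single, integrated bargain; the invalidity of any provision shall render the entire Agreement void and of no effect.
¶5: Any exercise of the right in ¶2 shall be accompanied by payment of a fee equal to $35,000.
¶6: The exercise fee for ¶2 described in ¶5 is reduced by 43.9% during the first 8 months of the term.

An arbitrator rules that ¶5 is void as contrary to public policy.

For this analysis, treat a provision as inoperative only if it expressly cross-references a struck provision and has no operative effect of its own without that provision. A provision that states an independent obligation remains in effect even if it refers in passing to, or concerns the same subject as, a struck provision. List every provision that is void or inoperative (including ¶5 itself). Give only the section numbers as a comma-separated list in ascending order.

1, 2, 3, 4, 5, 6

¶5 is struck. ¶6 does nothing except set the introductory reduction to the exercise fee for ¶2 by reference to ¶5; with ¶5 gone it has no independent effect and is inoperative. ¶4 provides that the Agreement is not severable, so the invalidity of any one provision voids the entire Agreement. No provision of the Agreement survives.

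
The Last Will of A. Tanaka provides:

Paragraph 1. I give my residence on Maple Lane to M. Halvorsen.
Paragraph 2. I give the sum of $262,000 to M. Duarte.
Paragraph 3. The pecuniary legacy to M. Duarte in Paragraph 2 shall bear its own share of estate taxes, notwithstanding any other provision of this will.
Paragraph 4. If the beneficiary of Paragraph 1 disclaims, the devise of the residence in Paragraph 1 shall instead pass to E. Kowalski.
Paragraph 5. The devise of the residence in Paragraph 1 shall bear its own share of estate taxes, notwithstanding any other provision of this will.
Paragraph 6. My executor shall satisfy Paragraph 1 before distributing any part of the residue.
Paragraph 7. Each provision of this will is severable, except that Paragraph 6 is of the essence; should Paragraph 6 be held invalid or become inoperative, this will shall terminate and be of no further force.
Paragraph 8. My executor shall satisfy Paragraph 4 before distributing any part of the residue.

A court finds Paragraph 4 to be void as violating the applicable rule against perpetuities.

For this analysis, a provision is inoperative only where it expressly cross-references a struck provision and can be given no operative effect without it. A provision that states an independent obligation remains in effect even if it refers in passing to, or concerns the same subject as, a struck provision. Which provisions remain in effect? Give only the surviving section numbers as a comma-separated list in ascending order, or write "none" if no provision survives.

1, 2, 3, 5, 6, 7

Paragraph 4 is struck. Paragraph 8 merely fixes the priority direction for Paragraph 4; with Paragraph 4 gone it has nothing to operate on and falls away. Paragraph 7 makes Paragraph 6 an essential term, but Paragraph 6 is unaffected, so the severability proviso in Paragraph 7 preserves the remaining provisions. Paragraph 1, Paragraph 2, Paragraph 3, Paragraph 5, Paragraph 6, and Paragraph 7 remain in effect.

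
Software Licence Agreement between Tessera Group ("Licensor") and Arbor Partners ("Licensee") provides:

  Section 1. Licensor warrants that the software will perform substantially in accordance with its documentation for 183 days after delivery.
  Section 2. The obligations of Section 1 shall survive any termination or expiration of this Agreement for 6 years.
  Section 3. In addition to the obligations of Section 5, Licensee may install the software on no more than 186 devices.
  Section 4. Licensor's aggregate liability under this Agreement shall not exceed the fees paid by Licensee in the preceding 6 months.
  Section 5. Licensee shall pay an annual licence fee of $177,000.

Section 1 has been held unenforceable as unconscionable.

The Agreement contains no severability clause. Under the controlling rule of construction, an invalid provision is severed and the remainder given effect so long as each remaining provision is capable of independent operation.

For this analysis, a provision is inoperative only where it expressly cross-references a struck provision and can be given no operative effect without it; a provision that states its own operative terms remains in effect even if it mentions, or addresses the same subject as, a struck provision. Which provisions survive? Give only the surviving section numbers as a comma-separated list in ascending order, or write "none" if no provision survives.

3, 4, 5

Section 1 is struck. Section 2 merely fixes the survival period for Section 1; with Section 1 gone it has nothing to operate on and falls away. Under the stated default rule, only provisions that cannot operate independently fall away; the rest are enforced. Section 3, Section 4, and Section 5 remain in effect.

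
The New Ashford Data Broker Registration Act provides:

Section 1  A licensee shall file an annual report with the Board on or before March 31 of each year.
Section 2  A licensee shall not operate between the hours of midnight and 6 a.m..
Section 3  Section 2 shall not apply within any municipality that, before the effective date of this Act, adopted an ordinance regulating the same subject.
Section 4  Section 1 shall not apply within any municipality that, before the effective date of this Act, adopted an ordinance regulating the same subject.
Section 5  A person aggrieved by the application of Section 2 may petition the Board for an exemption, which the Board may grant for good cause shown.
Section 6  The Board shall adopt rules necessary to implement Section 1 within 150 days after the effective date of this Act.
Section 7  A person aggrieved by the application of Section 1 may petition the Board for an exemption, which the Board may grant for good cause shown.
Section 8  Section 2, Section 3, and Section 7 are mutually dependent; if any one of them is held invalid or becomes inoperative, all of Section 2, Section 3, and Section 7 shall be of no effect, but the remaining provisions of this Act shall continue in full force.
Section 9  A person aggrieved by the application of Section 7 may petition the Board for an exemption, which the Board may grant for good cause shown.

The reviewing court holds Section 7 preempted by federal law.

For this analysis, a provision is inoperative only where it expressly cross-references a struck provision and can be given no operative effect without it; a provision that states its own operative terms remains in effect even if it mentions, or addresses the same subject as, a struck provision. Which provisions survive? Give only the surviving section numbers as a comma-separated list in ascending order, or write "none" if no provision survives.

Section 7 is struck. Section 9 operates only by reference to Section 7, so it falls with Section 7. Section 8 declares Section 2, Section 3, and Section 7 mutually dependent; since one of them has fallen, all of them are of no effect. That brings down Section 2 and Section 3 as well. Section 5 in turn depends solely on a provision now struck and likewise falls. The remainder continues in force under Section 8. The provisions still in force are Section 1, Section 4, Section 6, and Section 8.

1, 4, 6, 8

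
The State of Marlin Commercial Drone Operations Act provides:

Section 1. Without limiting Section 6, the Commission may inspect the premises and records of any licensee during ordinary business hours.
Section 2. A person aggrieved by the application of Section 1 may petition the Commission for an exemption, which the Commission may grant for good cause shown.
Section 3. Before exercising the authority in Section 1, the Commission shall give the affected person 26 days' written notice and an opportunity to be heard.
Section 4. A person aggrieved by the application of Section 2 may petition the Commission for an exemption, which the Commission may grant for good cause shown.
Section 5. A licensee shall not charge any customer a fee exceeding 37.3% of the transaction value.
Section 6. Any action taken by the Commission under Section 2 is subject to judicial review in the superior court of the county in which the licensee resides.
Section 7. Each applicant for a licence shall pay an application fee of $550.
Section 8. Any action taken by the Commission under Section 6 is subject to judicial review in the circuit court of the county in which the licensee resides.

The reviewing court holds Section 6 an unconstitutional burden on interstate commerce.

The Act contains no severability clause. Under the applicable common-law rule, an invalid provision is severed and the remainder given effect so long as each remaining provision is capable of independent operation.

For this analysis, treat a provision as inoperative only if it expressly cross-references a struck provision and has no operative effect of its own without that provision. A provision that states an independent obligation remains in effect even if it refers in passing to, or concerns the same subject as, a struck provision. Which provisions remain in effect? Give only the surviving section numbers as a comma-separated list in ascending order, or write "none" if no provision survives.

Section 6 is struck. Section 8 has no operative effect of its own apart from Section 6 and is therefore inoperative. Although Section 1 refers to Section 6, its operative terms do not depend on Section 6, so it remains in effect. Under the stated default rule, only provisions that cannot operate independently fall away; the rest are enforced. The provisions still in force are Section 1, Section 2, Section 3, Section 4, Section 5, and Section 7.

1, 2, 3, 4, 5, 7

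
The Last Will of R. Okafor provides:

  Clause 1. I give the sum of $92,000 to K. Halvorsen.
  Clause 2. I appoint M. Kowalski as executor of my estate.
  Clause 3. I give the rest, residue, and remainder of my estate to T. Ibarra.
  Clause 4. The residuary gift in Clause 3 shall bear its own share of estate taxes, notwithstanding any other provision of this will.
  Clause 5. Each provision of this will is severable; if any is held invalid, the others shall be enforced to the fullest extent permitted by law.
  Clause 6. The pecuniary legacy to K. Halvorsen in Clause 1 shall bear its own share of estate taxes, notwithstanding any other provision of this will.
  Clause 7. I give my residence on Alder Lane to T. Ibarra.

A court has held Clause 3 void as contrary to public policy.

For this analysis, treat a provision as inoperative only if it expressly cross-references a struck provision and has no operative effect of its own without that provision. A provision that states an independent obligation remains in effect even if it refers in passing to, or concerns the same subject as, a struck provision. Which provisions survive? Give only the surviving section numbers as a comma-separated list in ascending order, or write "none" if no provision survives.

Clause 3 is struck. Clause 4 operates only by reference to Clause 3, so it falls with Clause 3. Under the severability clause in Clause 5, the remaining provisions continue in force. That leaves Clause 1, Clause 2, Clause 5, Clause 6, and Clause 7 in effect.

1, 2, 5, 6, 7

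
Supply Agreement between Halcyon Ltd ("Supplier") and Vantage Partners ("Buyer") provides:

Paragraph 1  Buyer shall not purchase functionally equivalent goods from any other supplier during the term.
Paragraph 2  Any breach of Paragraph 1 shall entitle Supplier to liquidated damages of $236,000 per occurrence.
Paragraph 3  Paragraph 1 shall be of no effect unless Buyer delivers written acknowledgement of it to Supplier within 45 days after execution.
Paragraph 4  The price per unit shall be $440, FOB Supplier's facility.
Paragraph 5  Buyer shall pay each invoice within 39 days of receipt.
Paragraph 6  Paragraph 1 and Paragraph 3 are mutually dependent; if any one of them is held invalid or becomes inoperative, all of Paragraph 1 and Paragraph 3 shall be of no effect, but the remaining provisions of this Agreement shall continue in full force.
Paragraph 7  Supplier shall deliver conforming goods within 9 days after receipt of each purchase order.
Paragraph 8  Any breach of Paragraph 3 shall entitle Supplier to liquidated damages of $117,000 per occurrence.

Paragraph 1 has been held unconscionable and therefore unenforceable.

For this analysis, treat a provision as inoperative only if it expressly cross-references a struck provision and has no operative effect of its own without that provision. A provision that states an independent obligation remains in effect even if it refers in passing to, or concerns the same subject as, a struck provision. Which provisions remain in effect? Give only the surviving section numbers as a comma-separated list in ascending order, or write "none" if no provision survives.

Paragraph 1 is struck. Paragraph 2 operates only by reference to Paragraph 1, so it falls with Paragraph 1. Paragraph 3 merely fixes the acknowledgement condition for Paragraph 1; with Paragraph 1 gone it has nothing to operate on and falls away. Paragraph 8 has no operative effect of its own apart from Paragraph 3 and is therefore inoperative. Paragraph 6 declares Paragraph 1 and Paragraph 3 mutually dependent; since one of them has fallen, all of them are of no effect. The remainder continues in force under Paragraph 6. The provisions still in force are Paragraph 4, Paragraph 5, Paragraph 6, and Paragraph 7.

4, 5, 6, 7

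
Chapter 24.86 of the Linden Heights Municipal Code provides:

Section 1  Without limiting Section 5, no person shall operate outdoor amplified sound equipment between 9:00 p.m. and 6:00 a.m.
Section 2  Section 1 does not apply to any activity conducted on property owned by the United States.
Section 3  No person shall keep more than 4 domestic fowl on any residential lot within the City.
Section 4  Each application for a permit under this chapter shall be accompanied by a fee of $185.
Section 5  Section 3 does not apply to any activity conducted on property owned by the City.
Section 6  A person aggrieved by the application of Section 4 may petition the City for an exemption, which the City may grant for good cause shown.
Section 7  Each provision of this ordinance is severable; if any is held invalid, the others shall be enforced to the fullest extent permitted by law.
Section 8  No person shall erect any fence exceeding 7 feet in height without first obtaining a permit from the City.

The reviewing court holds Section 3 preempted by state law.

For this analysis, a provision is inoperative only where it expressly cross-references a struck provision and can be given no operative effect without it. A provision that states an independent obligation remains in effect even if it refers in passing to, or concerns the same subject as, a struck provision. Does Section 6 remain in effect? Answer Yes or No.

Yes

Section 3 is struck. Section 5 has no operative effect of its own apart from Section 3 and is therefore inoperative. Although Section 1 refers to Section 5, its operative terms do not depend on Section 5, so it remains in effect. Under the severability clause in Section 7, the remaining provisions continue in force. The provisions still in force are Section 1, Section 2, Section 4, Section 6, Section 7, and Section 8. Section 6 is among the surviving provisions, so the answer is yes.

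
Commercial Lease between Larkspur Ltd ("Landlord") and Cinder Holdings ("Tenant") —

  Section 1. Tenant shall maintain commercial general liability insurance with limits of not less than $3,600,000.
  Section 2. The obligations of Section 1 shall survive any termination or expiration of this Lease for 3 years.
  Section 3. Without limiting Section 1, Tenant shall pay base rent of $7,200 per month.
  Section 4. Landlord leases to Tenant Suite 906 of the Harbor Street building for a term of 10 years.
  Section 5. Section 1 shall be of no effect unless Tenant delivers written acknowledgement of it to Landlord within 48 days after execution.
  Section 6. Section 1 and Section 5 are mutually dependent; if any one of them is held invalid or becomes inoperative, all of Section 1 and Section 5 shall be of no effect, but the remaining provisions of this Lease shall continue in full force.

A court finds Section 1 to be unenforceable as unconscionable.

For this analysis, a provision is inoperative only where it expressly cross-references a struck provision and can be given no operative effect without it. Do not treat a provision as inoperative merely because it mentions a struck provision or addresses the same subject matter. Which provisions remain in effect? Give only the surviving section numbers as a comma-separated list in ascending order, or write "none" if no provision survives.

Section 1 is struck. Section 2 has no operative effect of its own apart from Section 1 and is therefore inoperative. Section 5 operates only by reference to Section 1, so it falls with Section 1. Section 3 mentions Section 1 but its own obligation stands independently of Section 1, so Section 3 is not affected. Section 6 declares Section 1 and Section 5 mutually dependent; since one of them has fallen, all of them are of no effect. The remainder continues in force under Section 6. The provisions still in force are Section 3, Section 4, and Section 6.

3, 4, 6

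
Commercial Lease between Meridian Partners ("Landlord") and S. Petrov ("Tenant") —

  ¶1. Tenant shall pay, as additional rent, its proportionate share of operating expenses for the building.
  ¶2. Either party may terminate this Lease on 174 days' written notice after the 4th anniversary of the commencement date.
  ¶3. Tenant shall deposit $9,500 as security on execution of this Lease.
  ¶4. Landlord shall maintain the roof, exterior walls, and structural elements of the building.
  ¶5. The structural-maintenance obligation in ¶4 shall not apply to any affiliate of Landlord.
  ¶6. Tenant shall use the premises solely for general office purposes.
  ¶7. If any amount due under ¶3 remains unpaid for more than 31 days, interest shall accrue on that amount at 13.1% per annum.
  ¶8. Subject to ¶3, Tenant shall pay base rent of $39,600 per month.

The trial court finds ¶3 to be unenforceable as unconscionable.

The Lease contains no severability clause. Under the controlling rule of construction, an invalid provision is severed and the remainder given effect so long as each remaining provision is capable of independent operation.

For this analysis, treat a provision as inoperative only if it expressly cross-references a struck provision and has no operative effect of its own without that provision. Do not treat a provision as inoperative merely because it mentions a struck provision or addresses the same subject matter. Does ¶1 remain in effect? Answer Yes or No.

¶3 is struck. ¶7 operates only by reference to ¶3, so it falls with ¶3. ¶8 mentions ¶3 but its own obligation stands independently of ¶3, so ¶8 is not affected. With no severability clause, the stated default rule severs what cannot stand and enforces each remaining provision that can operate on its own. That leaves ¶1, ¶2, ¶4, ¶5, ¶6, and ¶8 in effect. ¶1 is among the surviving provisions, so the answer is yes.

Yes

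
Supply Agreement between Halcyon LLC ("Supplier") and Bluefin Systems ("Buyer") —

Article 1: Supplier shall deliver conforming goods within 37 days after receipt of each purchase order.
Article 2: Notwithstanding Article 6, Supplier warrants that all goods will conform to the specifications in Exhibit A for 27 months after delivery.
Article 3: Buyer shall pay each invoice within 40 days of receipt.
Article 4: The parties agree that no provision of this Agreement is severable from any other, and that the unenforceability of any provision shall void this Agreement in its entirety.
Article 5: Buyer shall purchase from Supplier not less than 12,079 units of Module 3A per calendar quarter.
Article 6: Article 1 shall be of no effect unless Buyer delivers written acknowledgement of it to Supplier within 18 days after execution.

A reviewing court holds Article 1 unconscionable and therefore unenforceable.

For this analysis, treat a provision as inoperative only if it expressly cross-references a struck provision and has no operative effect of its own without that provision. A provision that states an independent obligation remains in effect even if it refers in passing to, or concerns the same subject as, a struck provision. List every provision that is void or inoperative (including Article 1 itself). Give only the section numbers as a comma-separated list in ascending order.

Article 1 is struck. The only function of Article 6 is the acknowledgement condition for Article 1, so it cannot stand once Article 1 is removed. Article 4 provides that the Agreement is not severable, so the invalidity of any one provision voids the entire Agreement. No provision of the Agreement survives.

1, 2, 3, 4, 5, 6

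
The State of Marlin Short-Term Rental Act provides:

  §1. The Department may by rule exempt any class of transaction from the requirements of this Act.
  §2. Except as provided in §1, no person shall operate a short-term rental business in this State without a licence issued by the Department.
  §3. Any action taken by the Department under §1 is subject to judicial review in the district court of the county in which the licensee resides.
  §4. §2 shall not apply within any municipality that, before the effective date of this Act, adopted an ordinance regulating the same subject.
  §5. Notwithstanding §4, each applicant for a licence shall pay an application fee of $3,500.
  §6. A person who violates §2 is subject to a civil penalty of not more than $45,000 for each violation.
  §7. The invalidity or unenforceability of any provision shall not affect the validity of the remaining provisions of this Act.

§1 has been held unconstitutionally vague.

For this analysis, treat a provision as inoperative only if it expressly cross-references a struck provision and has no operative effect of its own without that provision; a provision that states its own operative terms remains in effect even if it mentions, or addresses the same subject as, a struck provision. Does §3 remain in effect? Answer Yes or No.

No

§1 is struck. §3 operates only by reference to §1, so it falls with §1. Although §2 refers to §1, its operative terms do not depend on §1, so it remains in effect. Under the severability clause in §7, the remaining provisions continue in force. The provisions still in force are §2, §4, §5, §6, and §7. §3 is among the inoperative provisions, so the answer is no.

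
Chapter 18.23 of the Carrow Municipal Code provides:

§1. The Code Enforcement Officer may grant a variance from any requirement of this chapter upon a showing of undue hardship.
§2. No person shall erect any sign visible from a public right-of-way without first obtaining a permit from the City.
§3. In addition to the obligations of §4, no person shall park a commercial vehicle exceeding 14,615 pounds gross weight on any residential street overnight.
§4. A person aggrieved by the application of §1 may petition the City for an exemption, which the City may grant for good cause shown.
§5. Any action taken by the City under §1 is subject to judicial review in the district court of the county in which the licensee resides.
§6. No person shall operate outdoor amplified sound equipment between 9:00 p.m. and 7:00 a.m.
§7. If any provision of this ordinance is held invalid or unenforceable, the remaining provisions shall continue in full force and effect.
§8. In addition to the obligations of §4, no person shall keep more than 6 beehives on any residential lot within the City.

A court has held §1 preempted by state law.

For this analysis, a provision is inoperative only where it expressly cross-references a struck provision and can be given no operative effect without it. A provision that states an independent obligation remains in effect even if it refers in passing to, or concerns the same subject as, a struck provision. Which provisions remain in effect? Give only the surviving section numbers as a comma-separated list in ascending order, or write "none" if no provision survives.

§1 is struck. The only function of §4 is the exemption procedure for §1, so it cannot stand once §1 is removed. The only function of §5 is the judicial-review right for §1, so it cannot stand once §1 is removed. §3 mentions §4 but its own obligation stands independently of §4, so §3 is not affected. Although §8 refers to §4, its operative terms do not depend on §4, so it remains in effect. §7 is a severability clause and preserves every provision that can still be given independent effect. That leaves §2, §3, §6, §7, and §8 in effect.

2, 3, 6, 7, 8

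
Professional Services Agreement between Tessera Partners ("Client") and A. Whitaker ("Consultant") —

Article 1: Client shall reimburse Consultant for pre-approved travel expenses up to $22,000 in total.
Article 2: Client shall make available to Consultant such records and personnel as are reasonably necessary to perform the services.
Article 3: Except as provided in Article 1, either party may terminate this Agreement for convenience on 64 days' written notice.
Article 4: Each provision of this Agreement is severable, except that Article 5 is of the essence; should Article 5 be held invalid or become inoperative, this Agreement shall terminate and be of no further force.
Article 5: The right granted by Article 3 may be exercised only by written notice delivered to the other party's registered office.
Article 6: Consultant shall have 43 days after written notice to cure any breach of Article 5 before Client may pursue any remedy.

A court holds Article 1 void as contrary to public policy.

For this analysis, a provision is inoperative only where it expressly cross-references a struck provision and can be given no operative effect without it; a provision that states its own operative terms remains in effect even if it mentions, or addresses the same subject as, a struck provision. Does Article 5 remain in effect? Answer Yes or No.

Article 1 is struck. Article 3 mentions Article 1 but its own obligation stands independently of Article 1, so Article 3 is not affected. Nothing else in the Agreement is defined by reference to Article 1. Article 4 makes Article 5 an essential term, but Article 5 is unaffected, so the severability proviso in Article 4 preserves the remaining provisions. The provisions still in force are Article 2, Article 3, Article 4, Article 5, and Article 6. Article 5 is among the surviving provisions, so the answer is yes.

Yes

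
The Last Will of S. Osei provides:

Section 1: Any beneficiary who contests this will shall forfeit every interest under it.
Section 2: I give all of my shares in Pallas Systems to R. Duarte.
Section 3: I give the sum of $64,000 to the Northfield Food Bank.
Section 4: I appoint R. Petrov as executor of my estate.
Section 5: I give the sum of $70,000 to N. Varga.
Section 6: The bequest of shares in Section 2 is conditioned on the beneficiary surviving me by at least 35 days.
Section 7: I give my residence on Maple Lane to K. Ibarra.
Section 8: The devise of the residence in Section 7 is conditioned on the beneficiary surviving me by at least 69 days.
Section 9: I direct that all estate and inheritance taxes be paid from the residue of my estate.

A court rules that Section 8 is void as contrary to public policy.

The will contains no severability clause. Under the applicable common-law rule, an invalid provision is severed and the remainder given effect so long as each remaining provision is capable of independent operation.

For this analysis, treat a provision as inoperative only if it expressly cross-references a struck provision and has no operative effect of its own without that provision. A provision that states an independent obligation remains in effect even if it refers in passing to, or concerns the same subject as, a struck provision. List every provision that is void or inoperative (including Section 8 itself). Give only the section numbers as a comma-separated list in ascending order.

Section 8 is struck. No other provision's operative terms depend on Section 8. With no severability clause, the stated default rule severs what cannot stand and enforces each remaining provision that can operate on its own. Section 1, Section 2, Section 3, Section 4, Section 5, Section 6, Section 7, and Section 9 remain in effect.

8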